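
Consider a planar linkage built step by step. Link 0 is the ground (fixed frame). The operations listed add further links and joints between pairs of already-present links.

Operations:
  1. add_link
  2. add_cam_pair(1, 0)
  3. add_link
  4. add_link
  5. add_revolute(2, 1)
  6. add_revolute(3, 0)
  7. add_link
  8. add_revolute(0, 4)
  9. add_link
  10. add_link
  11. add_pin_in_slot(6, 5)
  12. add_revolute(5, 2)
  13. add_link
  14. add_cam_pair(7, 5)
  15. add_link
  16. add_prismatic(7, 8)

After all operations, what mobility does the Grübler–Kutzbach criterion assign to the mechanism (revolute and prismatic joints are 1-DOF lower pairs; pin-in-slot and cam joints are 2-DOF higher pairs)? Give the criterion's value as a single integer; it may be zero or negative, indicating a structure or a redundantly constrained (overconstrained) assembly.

(L,J1,J2)=(1,0,0); link0 fixed
link1: (2,0,0)
C 1-0 [J2]: (2,0,1)
link2: (3,0,1)
link3: (4,0,1)
R 2-1 [J1]: (4,1,1)
R 3-0 [J1]: (4,2,1)
link4: (5,2,1)
R 0-4 [J1]: (5,3,1)
link5: (6,3,1)
link6: (7,3,1)
PS 6-5 [J2]: (7,3,2)
R 5-2 [J1]: (7,4,2)
link7: (8,4,2)
C 7-5 [J2]: (8,4,3)
link8: (9,4,3)
P 7-8 [J1]: (9,5,3)
Grübler: 3·8 − 2·5 − 3 = 11

M = 11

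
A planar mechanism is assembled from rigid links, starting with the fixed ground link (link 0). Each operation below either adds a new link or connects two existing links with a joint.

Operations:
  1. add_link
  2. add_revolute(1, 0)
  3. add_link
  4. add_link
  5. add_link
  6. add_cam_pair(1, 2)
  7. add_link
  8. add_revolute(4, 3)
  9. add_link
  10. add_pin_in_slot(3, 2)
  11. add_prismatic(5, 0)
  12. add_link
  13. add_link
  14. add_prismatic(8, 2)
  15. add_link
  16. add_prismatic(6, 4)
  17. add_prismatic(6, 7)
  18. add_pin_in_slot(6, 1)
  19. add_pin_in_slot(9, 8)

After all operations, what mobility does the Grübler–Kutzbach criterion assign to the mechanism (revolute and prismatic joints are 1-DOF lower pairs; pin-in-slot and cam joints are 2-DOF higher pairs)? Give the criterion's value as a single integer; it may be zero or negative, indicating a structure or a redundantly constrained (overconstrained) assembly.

ground; <1,0,0>
#1 <2,0,0>
R:1↔0 J1 <2,1,0>
#2 <3,1,0>
#3 <4,1,0>
#4 <5,1,0>
C:1↔2 J2 <5,1,1>
#5 <6,1,1>
R:4↔3 J1 <6,2,1>
#6 <7,2,1>
PS:3↔2 J2 <7,2,2>
P:5↔0 J1 <7,3,2>
#7 <8,3,2>
#8 <9,3,2>
P:8↔2 J1 <9,4,2>
#9 <10,4,2>
P:6↔4 J1 <10,5,2>
P:6↔7 J1 <10,6,2>
PS:6↔1 J2 <10,6,3>
PS:9↔8 J2 <10,6,4>
3×9 − 2×6 − 1×4 = 11

M = 11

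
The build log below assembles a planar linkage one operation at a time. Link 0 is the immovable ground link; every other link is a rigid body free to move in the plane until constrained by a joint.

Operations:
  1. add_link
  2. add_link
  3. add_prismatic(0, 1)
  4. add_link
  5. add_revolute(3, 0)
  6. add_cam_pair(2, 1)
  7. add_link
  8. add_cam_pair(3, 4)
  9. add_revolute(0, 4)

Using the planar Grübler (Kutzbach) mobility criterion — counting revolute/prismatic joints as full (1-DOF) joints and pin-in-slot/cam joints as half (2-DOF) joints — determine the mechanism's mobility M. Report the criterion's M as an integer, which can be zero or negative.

M = 4

L=1 J1=0 J2=0
add link → L=2 J1=0 J2=0
add link → L=3 J1=0 J2=0
P@0,1 dof=1 J1 → L=3 J1=1 J2=0
add link → L=4 J1=1 J2=0
R@3,0 dof=1 J1 → L=4 J1=2 J2=0
C@2,1 dof=2 J2 → L=4 J1=2 J2=1
add link → L=5 J1=2 J2=1
C@3,4 dof=2 J2 → L=5 J1=2 J2=2
R@0,4 dof=1 J1 → L=5 J1=3 J2=2
M=3(L−1)−2J1−J2=3·4−2·3−2=4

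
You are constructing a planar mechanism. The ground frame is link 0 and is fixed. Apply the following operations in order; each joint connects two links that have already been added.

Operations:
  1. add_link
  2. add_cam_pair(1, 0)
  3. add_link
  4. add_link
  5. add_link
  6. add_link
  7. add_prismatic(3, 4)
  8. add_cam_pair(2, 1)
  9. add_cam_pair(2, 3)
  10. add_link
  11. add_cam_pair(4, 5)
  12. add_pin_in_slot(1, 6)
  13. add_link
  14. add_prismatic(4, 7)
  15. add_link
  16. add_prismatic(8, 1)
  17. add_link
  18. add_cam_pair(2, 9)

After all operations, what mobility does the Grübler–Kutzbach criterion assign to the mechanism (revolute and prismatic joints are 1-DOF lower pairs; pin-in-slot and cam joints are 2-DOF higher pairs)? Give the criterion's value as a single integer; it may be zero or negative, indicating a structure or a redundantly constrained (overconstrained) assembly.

(L,J1,J2)=(1,0,0); link0 fixed
link1: (2,0,0)
C 1-0 [J2]: (2,0,1)
link2: (3,0,1)
link3: (4,0,1)
link4: (5,0,1)
link5: (6,0,1)
P 3-4 [J1]: (6,1,1)
C 2-1 [J2]: (6,1,2)
C 2-3 [J2]: (6,1,3)
link6: (7,1,3)
C 4-5 [J2]: (7,1,4)
PS 1-6 [J2]: (7,1,5)
link7: (8,1,5)
P 4-7 [J1]: (8,2,5)
link8: (9,2,5)
P 8-1 [J1]: (9,3,5)
link9: (10,3,5)
C 2-9 [J2]: (10,3,6)
Grübler: 3·9 − 2·3 − 6 = 15

M = 15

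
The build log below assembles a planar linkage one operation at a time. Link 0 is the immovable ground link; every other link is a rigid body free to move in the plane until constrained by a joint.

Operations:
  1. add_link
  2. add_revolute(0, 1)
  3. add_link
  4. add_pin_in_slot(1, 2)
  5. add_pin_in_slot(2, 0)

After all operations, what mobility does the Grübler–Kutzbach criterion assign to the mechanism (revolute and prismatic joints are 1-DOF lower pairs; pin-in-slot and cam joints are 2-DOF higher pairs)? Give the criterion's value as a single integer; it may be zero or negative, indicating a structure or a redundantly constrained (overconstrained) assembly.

(L,J1,J2)=(1,0,0); link0 fixed
link1: (2,0,0)
R 0-1 [J1]: (2,1,0)
link2: (3,1,0)
PS 1-2 [J2]: (3,1,1)
PS 2-0 [J2]: (3,1,2)
Grübler: 3·2 − 2·1 − 2 = 2

M = 2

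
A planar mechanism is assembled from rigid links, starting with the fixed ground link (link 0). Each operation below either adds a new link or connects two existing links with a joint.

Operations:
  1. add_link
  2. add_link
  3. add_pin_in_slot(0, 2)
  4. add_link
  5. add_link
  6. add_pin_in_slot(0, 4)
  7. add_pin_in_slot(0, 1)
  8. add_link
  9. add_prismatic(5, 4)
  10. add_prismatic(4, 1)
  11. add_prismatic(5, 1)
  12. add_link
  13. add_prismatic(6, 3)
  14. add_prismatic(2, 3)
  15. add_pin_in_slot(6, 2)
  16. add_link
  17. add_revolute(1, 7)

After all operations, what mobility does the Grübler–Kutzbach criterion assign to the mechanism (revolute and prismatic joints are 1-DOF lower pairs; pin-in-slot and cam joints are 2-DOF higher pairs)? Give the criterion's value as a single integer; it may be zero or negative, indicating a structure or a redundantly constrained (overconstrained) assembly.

ground; <1,0,0>
#1 <2,0,0>
#2 <3,0,0>
PS:0↔2 J2 <3,0,1>
#3 <4,0,1>
#4 <5,0,1>
PS:0↔4 J2 <5,0,2>
PS:0↔1 J2 <5,0,3>
#5 <6,0,3>
P:5↔4 J1 <6,1,3>
P:4↔1 J1 <6,2,3>
P:5↔1 J1 <6,3,3>
#6 <7,3,3>
P:6↔3 J1 <7,4,3>
P:2↔3 J1 <7,5,3>
PS:6↔2 J2 <7,5,4>
#7 <8,5,4>
R:1↔7 J1 <8,6,4>
3×7 − 2×6 − 1×4 = 5

M = 5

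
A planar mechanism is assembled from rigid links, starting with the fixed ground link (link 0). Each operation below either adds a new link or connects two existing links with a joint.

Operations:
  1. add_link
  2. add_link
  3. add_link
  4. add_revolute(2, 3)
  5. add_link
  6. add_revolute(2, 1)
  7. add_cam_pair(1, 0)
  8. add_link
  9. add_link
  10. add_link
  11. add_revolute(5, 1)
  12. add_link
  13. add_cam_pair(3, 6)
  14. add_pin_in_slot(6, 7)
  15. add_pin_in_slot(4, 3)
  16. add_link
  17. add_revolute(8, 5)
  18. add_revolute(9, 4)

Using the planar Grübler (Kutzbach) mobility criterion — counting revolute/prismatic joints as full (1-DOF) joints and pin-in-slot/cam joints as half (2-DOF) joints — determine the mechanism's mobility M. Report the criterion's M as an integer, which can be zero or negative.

ground; <1,0,0>
#1 <2,0,0>
#2 <3,0,0>
#3 <4,0,0>
R:2↔3 J1 <4,1,0>
#4 <5,1,0>
R:2↔1 J1 <5,2,0>
C:1↔0 J2 <5,2,1>
#5 <6,2,1>
#6 <7,2,1>
#7 <8,2,1>
R:5↔1 J1 <8,3,1>
#8 <9,3,1>
C:3↔6 J2 <9,3,2>
PS:6↔7 J2 <9,3,3>
PS:4↔3 J2 <9,3,4>
#9 <10,3,4>
R:8↔5 J1 <10,4,4>
R:9↔4 J1 <10,5,4>
3×9 − 2×5 − 1×4 = 13

M = 13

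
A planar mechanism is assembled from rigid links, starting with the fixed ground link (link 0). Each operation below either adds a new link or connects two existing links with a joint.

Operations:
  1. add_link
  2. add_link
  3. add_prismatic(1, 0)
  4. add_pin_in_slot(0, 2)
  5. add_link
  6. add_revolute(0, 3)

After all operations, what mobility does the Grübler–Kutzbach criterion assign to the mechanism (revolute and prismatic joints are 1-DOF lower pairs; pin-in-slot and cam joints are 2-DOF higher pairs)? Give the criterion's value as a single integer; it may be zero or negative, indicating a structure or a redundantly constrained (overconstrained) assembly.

M = 4

L=1 J1=0 J2=0
add link → L=2 J1=0 J2=0
add link → L=3 J1=0 J2=0
P@1,0 dof=1 J1 → L=3 J1=1 J2=0
PS@0,2 dof=2 J2 → L=3 J1=1 J2=1
add link → L=4 J1=1 J2=1
R@0,3 dof=1 J1 → L=4 J1=2 J2=1
M=3(L−1)−2J1−J2=3·3−2·2−1=4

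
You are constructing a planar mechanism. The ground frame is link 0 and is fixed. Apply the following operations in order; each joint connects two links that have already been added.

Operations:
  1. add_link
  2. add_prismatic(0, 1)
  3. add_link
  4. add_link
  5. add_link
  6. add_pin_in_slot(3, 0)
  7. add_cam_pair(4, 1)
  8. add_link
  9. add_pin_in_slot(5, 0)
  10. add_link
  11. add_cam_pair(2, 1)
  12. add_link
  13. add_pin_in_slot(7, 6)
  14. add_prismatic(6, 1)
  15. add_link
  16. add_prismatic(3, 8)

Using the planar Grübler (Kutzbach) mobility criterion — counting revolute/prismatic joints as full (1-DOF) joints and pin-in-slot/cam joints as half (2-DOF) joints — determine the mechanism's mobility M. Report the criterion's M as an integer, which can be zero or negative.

M = 13

[1;0;0] (link 0 is ground)
L+ [2;0;0]
P(0,1)∈J1 [2;1;0]
L+ [3;1;0]
L+ [4;1;0]
L+ [5;1;0]
PS(3,0)∈J2 [5;1;1]
C(4,1)∈J2 [5;1;2]
L+ [6;1;2]
PS(5,0)∈J2 [6;1;3]
L+ [7;1;3]
C(2,1)∈J2 [7;1;4]
L+ [8;1;4]
PS(7,6)∈J2 [8;1;5]
P(6,1)∈J1 [8;2;5]
L+ [9;2;5]
P(3,8)∈J1 [9;3;5]
mobility = 24 − 6 − 5 = 13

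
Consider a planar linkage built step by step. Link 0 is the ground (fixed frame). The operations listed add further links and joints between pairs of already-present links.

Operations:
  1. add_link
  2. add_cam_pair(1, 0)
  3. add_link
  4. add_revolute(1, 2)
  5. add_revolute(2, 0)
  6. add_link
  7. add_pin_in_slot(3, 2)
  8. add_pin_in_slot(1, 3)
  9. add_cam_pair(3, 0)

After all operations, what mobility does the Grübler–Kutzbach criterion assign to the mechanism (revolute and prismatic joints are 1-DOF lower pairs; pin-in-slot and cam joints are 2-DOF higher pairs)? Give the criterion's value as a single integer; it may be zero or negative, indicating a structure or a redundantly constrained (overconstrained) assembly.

link 0 = ground. State L|J1|J2 = 1|0|0
+link1  2|0|0
C(1,0) f=2→J2  2|0|1
+link2  3|0|1
R(1,2) f=1→J1  3|1|1
R(2,0) f=1→J1  3|2|1
+link3  4|2|1
PS(3,2) f=2→J2  4|2|2
PS(1,3) f=2→J2  4|2|3
C(3,0) f=2→J2  4|2|4
M = 3(4−1)−2·2−4 = 9−4−4 = 1

M = 1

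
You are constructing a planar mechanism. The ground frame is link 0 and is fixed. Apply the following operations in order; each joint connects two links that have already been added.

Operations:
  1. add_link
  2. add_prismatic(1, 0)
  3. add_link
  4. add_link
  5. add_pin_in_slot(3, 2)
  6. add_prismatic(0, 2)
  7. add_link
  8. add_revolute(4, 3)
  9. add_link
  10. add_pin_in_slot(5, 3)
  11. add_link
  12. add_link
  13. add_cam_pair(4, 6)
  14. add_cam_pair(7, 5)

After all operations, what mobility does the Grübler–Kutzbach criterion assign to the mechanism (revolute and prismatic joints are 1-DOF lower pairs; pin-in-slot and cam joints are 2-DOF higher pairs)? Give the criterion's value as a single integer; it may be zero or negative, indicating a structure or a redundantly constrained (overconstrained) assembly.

[1;0;0] (link 0 is ground)
L+ [2;0;0]
P(1,0)∈J1 [2;1;0]
L+ [3;1;0]
L+ [4;1;0]
PS(3,2)∈J2 [4;1;1]
P(0,2)∈J1 [4;2;1]
L+ [5;2;1]
R(4,3)∈J1 [5;3;1]
L+ [6;3;1]
PS(5,3)∈J2 [6;3;2]
L+ [7;3;2]
L+ [8;3;2]
C(4,6)∈J2 [8;3;3]
C(7,5)∈J2 [8;3;4]
mobility = 21 − 6 − 4 = 11

M = 11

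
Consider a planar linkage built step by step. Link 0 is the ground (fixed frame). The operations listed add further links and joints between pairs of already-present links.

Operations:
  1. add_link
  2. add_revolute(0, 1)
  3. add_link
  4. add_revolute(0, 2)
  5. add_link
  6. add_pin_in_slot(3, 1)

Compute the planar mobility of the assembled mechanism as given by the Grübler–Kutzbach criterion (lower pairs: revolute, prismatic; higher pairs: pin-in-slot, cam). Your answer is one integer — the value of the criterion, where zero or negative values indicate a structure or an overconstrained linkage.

M = 4

(L,J1,J2)=(1,0,0); link0 fixed
link1: (2,0,0)
R 0-1 [J1]: (2,1,0)
link2: (3,1,0)
R 0-2 [J1]: (3,2,0)
link3: (4,2,0)
PS 3-1 [J2]: (4,2,1)
Grübler: 3·3 − 2·2 − 1 = 4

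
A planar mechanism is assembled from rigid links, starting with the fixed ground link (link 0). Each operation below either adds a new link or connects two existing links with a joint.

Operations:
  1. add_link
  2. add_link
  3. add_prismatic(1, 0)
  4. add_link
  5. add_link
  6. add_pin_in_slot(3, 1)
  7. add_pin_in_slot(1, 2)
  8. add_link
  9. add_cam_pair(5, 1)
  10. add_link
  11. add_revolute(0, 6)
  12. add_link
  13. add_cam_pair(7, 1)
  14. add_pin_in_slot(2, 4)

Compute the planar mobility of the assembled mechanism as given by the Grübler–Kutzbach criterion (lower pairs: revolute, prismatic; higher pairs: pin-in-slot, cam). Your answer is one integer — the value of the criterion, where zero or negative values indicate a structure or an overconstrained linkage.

(L,J1,J2)=(1,0,0); link0 fixed
link1: (2,0,0)
link2: (3,0,0)
P 1-0 [J1]: (3,1,0)
link3: (4,1,0)
link4: (5,1,0)
PS 3-1 [J2]: (5,1,1)
PS 1-2 [J2]: (5,1,2)
link5: (6,1,2)
C 5-1 [J2]: (6,1,3)
link6: (7,1,3)
R 0-6 [J1]: (7,2,3)
link7: (8,2,3)
C 7-1 [J2]: (8,2,4)
PS 2-4 [J2]: (8,2,5)
Grübler: 3·7 − 2·2 − 5 = 12

M = 12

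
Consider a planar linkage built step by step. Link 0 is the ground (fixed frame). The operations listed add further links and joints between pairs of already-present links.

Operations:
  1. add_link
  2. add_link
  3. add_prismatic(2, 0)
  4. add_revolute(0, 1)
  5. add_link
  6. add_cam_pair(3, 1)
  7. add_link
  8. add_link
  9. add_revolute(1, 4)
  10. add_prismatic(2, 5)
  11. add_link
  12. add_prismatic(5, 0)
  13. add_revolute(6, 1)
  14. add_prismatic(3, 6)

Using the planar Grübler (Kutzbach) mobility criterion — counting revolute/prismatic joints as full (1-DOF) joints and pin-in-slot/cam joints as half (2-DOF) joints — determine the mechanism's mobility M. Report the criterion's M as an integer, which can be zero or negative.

M = 3

(L,J1,J2)=(1,0,0); link0 fixed
link1: (2,0,0)
link2: (3,0,0)
P 2-0 [J1]: (3,1,0)
R 0-1 [J1]: (3,2,0)
link3: (4,2,0)
C 3-1 [J2]: (4,2,1)
link4: (5,2,1)
link5: (6,2,1)
R 1-4 [J1]: (6,3,1)
P 2-5 [J1]: (6,4,1)
link6: (7,4,1)
P 5-0 [J1]: (7,5,1)
R 6-1 [J1]: (7,6,1)
P 3-6 [J1]: (7,7,1)
Grübler: 3·6 − 2·7 − 1 = 3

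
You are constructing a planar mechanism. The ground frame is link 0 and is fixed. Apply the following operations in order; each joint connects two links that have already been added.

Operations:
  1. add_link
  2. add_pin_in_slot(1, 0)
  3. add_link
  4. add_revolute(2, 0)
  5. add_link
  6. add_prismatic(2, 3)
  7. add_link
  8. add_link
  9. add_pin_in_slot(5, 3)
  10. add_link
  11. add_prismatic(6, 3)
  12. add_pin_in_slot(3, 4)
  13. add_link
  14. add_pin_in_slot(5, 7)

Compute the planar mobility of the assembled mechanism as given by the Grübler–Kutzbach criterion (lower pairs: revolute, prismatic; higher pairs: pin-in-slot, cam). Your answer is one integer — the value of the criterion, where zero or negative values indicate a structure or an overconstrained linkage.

M = 11

L=1 J1=0 J2=0
add link → L=2 J1=0 J2=0
PS@1,0 dof=2 J2 → L=2 J1=0 J2=1
add link → L=3 J1=0 J2=1
R@2,0 dof=1 J1 → L=3 J1=1 J2=1
add link → L=4 J1=1 J2=1
P@2,3 dof=1 J1 → L=4 J1=2 J2=1
add link → L=5 J1=2 J2=1
add link → L=6 J1=2 J2=1
PS@5,3 dof=2 J2 → L=6 J1=2 J2=2
add link → L=7 J1=2 J2=2
P@6,3 dof=1 J1 → L=7 J1=3 J2=2
PS@3,4 dof=2 J2 → L=7 J1=3 J2=3
add link → L=8 J1=3 J2=3
PS@5,7 dof=2 J2 → L=8 J1=3 J2=4
M=3(L−1)−2J1−J2=3·7−2·3−4=11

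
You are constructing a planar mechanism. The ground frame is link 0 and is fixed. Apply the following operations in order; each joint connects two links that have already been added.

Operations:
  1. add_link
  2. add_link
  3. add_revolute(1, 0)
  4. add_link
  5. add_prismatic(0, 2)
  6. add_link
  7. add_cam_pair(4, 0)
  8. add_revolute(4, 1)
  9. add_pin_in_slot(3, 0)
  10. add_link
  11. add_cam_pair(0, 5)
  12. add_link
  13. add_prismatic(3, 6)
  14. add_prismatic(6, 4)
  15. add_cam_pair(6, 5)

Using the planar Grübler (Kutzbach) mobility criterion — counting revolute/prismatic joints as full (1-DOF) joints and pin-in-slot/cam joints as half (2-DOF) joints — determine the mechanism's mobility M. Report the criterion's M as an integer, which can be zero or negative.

(L,J1,J2)=(1,0,0); link0 fixed
link1: (2,0,0)
link2: (3,0,0)
R 1-0 [J1]: (3,1,0)
link3: (4,1,0)
P 0-2 [J1]: (4,2,0)
link4: (5,2,0)
C 4-0 [J2]: (5,2,1)
R 4-1 [J1]: (5,3,1)
PS 3-0 [J2]: (5,3,2)
link5: (6,3,2)
C 0-5 [J2]: (6,3,3)
link6: (7,3,3)
P 3-6 [J1]: (7,4,3)
P 6-4 [J1]: (7,5,3)
C 6-5 [J2]: (7,5,4)
Grübler: 3·6 − 2·5 − 4 = 4

M = 4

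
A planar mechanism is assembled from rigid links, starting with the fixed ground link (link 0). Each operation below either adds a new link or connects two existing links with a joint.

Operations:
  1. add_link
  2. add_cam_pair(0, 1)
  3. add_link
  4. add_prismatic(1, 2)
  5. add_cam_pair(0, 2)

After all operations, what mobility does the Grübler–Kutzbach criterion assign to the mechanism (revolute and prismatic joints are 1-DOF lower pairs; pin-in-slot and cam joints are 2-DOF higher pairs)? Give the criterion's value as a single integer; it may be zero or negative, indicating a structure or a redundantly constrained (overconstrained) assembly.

[1;0;0] (link 0 is ground)
L+ [2;0;0]
C(0,1)∈J2 [2;0;1]
L+ [3;0;1]
P(1,2)∈J1 [3;1;1]
C(0,2)∈J2 [3;1;2]
mobility = 6 − 2 − 2 = 2

M = 2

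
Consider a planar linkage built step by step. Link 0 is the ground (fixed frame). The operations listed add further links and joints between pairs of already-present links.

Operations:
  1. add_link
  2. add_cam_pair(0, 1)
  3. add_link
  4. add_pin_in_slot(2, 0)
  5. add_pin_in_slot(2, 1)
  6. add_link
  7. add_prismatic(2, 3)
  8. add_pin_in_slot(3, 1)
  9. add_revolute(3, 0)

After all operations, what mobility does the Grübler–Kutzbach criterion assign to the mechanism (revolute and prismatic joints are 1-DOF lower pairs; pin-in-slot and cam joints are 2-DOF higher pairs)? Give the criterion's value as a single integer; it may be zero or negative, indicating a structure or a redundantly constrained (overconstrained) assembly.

M = 1

L=1 J1=0 J2=0
add link → L=2 J1=0 J2=0
C@0,1 dof=2 J2 → L=2 J1=0 J2=1
add link → L=3 J1=0 J2=1
PS@2,0 dof=2 J2 → L=3 J1=0 J2=2
PS@2,1 dof=2 J2 → L=3 J1=0 J2=3
add link → L=4 J1=0 J2=3
P@2,3 dof=1 J1 → L=4 J1=1 J2=3
PS@3,1 dof=2 J2 → L=4 J1=1 J2=4
R@3,0 dof=1 J1 → L=4 J1=2 J2=4
M=3(L−1)−2J1−J2=3·3−2·2−4=1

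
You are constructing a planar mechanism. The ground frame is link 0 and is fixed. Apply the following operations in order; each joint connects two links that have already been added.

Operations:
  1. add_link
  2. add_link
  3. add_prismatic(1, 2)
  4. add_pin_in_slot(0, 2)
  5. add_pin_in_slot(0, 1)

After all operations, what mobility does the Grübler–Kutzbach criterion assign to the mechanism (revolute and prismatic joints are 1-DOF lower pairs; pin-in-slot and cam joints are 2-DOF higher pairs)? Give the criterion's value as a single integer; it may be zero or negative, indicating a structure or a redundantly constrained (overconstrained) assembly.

L=1 J1=0 J2=0
add link → L=2 J1=0 J2=0
add link → L=3 J1=0 J2=0
P@1,2 dof=1 J1 → L=3 J1=1 J2=0
PS@0,2 dof=2 J2 → L=3 J1=1 J2=1
PS@0,1 dof=2 J2 → L=3 J1=1 J2=2
M=3(L−1)−2J1−J2=3·2−2·1−2=2

M = 2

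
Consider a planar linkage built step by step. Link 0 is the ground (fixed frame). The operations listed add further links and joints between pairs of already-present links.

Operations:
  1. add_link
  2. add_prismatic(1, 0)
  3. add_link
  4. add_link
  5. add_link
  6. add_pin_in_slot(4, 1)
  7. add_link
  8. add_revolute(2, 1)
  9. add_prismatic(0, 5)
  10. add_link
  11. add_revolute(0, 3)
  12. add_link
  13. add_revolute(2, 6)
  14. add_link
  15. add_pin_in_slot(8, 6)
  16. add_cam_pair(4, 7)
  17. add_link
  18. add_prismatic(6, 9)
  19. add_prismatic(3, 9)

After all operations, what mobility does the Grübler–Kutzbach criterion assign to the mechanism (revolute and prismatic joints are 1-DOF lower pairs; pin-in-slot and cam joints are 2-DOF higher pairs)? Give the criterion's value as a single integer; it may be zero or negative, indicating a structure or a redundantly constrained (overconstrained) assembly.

[1;0;0] (link 0 is ground)
L+ [2;0;0]
P(1,0)∈J1 [2;1;0]
L+ [3;1;0]
L+ [4;1;0]
L+ [5;1;0]
PS(4,1)∈J2 [5;1;1]
L+ [6;1;1]
R(2,1)∈J1 [6;2;1]
P(0,5)∈J1 [6;3;1]
L+ [7;3;1]
R(0,3)∈J1 [7;4;1]
L+ [8;4;1]
R(2,6)∈J1 [8;5;1]
L+ [9;5;1]
PS(8,6)∈J2 [9;5;2]
C(4,7)∈J2 [9;5;3]
L+ [10;5;3]
P(6,9)∈J1 [10;6;3]
P(3,9)∈J1 [10;7;3]
mobility = 27 − 14 − 3 = 10

M = 10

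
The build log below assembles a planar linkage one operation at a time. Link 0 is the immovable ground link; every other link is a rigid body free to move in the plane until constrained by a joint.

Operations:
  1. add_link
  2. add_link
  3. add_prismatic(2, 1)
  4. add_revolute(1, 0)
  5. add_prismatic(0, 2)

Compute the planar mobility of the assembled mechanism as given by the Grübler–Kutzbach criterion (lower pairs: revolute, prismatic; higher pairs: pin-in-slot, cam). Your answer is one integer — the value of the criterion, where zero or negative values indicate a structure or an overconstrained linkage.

L=1 J1=0 J2=0
add link → L=2 J1=0 J2=0
add link → L=3 J1=0 J2=0
P@2,1 dof=1 J1 → L=3 J1=1 J2=0
R@1,0 dof=1 J1 → L=3 J1=2 J2=0
P@0,2 dof=1 J1 → L=3 J1=3 J2=0
M=3(L−1)−2J1−J2=3·2−2·3−0=0

M = 0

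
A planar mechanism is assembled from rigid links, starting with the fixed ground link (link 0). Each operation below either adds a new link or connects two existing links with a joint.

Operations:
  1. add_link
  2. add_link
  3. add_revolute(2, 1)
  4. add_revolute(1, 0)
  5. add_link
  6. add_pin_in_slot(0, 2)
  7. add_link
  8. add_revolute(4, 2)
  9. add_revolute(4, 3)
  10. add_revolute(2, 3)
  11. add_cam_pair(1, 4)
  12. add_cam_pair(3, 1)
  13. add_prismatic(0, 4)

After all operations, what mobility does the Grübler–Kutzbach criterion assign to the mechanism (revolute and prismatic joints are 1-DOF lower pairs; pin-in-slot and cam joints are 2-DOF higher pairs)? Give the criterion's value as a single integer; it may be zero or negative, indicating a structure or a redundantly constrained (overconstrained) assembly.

M = -3

[1;0;0] (link 0 is ground)
L+ [2;0;0]
L+ [3;0;0]
R(2,1)∈J1 [3;1;0]
R(1,0)∈J1 [3;2;0]
L+ [4;2;0]
PS(0,2)∈J2 [4;2;1]
L+ [5;2;1]
R(4,2)∈J1 [5;3;1]
R(4,3)∈J1 [5;4;1]
R(2,3)∈J1 [5;5;1]
C(1,4)∈J2 [5;5;2]
C(3,1)∈J2 [5;5;3]
P(0,4)∈J1 [5;6;3]
mobility = 12 − 12 − 3 = -3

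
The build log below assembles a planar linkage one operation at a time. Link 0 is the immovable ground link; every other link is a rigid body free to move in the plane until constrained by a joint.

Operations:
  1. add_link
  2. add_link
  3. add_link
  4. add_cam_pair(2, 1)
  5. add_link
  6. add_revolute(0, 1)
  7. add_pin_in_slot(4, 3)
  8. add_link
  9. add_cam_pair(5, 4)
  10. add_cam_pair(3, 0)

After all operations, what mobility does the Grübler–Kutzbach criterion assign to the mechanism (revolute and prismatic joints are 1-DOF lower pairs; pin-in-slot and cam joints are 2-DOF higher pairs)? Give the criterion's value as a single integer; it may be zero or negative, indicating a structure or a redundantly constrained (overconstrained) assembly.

link 0 = ground. State L|J1|J2 = 1|0|0
+link1  2|0|0
+link2  3|0|0
+link3  4|0|0
C(2,1) f=2→J2  4|0|1
+link4  5|0|1
R(0,1) f=1→J1  5|1|1
PS(4,3) f=2→J2  5|1|2
+link5  6|1|2
C(5,4) f=2→J2  6|1|3
C(3,0) f=2→J2  6|1|4
M = 3(6−1)−2·1−4 = 15−2−4 = 9

M = 9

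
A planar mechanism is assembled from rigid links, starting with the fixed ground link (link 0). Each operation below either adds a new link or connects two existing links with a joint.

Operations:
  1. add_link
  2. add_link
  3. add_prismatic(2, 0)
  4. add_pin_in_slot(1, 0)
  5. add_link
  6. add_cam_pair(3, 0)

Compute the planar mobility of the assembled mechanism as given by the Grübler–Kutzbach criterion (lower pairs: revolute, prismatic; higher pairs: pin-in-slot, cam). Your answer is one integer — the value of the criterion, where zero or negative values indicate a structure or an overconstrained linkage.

M = 5

ground; <1,0,0>
#1 <2,0,0>
#2 <3,0,0>
P:2↔0 J1 <3,1,0>
PS:1↔0 J2 <3,1,1>
#3 <4,1,1>
C:3↔0 J2 <4,1,2>
3×3 − 2×1 − 1×2 = 5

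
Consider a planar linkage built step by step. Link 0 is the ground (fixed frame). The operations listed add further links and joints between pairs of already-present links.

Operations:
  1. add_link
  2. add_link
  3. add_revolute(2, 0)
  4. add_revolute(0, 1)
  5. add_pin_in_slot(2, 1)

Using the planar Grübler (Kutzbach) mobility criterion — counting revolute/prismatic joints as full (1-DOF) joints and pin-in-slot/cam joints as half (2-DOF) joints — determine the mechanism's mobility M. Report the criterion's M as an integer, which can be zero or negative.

L=1 J1=0 J2=0
add link → L=2 J1=0 J2=0
add link → L=3 J1=0 J2=0
R@2,0 dof=1 J1 → L=3 J1=1 J2=0
R@0,1 dof=1 J1 → L=3 J1=2 J2=0
PS@2,1 dof=2 J2 → L=3 J1=2 J2=1
M=3(L−1)−2J1−J2=3·2−2·2−1=1

M = 1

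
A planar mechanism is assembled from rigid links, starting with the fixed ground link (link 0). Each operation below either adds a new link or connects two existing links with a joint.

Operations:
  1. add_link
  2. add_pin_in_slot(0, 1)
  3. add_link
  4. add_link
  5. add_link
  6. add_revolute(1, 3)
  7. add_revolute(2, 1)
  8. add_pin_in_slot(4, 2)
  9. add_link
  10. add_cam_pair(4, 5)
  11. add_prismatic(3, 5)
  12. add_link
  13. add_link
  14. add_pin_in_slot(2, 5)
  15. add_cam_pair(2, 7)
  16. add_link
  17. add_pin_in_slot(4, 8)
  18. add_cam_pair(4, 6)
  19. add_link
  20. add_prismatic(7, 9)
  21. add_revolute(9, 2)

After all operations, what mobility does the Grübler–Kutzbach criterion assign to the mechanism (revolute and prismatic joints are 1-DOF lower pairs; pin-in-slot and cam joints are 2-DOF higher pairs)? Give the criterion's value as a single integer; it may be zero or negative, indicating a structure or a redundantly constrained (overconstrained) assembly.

ground; <1,0,0>
#1 <2,0,0>
PS:0↔1 J2 <2,0,1>
#2 <3,0,1>
#3 <4,0,1>
#4 <5,0,1>
R:1↔3 J1 <5,1,1>
R:2↔1 J1 <5,2,1>
PS:4↔2 J2 <5,2,2>
#5 <6,2,2>
C:4↔5 J2 <6,2,3>
P:3↔5 J1 <6,3,3>
#6 <7,3,3>
#7 <8,3,3>
PS:2↔5 J2 <8,3,4>
C:2↔7 J2 <8,3,5>
#8 <9,3,5>
PS:4↔8 J2 <9,3,6>
C:4↔6 J2 <9,3,7>
#9 <10,3,7>
P:7↔9 J1 <10,4,7>
R:9↔2 J1 <10,5,7>
3×9 − 2×5 − 1×7 = 10

M = 10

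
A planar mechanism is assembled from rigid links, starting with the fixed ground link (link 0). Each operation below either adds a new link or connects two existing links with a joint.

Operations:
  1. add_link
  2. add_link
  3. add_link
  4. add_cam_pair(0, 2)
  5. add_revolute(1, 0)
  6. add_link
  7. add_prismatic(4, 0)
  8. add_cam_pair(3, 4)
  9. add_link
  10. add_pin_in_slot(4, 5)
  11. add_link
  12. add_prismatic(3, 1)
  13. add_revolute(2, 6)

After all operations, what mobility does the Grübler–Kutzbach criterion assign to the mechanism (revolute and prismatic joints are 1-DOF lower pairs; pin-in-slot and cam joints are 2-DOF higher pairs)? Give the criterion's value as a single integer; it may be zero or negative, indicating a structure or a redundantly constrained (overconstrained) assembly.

L=1 J1=0 J2=0
add link → L=2 J1=0 J2=0
add link → L=3 J1=0 J2=0
add link → L=4 J1=0 J2=0
C@0,2 dof=2 J2 → L=4 J1=0 J2=1
R@1,0 dof=1 J1 → L=4 J1=1 J2=1
add link → L=5 J1=1 J2=1
P@4,0 dof=1 J1 → L=5 J1=2 J2=1
C@3,4 dof=2 J2 → L=5 J1=2 J2=2
add link → L=6 J1=2 J2=2
PS@4,5 dof=2 J2 → L=6 J1=2 J2=3
add link → L=7 J1=2 J2=3
P@3,1 dof=1 J1 → L=7 J1=3 J2=3
R@2,6 dof=1 J1 → L=7 J1=4 J2=3
M=3(L−1)−2J1−J2=3·6−2·4−3=7

M = 7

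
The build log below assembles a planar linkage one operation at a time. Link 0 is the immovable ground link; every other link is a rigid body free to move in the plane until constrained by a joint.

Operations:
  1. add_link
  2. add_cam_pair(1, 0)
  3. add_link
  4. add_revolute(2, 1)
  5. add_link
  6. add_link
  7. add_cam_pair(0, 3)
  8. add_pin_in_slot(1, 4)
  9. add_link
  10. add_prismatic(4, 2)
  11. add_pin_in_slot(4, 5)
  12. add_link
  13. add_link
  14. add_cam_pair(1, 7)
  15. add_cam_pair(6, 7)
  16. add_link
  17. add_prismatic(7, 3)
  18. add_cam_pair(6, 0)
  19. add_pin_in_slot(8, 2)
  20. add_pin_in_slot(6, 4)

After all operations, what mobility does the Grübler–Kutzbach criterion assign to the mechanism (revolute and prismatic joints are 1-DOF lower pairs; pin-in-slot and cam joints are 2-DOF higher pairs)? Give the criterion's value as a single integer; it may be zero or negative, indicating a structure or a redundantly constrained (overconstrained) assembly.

M = 9

link 0 = ground. State L|J1|J2 = 1|0|0
+link1  2|0|0
C(1,0) f=2→J2  2|0|1
+link2  3|0|1
R(2,1) f=1→J1  3|1|1
+link3  4|1|1
+link4  5|1|1
C(0,3) f=2→J2  5|1|2
PS(1,4) f=2→J2  5|1|3
+link5  6|1|3
P(4,2) f=1→J1  6|2|3
PS(4,5) f=2→J2  6|2|4
+link6  7|2|4
+link7  8|2|4
C(1,7) f=2→J2  8|2|5
C(6,7) f=2→J2  8|2|6
+link8  9|2|6
P(7,3) f=1→J1  9|3|6
C(6,0) f=2→J2  9|3|7
PS(8,2) f=2→J2  9|3|8
PS(6,4) f=2→J2  9|3|9
M = 3(9−1)−2·3−9 = 24−6−9 = 9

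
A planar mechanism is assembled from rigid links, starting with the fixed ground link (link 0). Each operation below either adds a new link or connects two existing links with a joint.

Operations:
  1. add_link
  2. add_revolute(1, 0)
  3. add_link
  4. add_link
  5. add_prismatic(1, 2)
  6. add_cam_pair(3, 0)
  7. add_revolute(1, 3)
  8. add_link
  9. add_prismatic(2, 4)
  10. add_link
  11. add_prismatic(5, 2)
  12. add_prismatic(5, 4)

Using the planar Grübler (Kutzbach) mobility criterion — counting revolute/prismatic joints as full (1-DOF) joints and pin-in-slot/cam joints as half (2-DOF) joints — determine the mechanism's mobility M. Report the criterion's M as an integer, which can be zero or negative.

M = 2

ground; <1,0,0>
#1 <2,0,0>
R:1↔0 J1 <2,1,0>
#2 <3,1,0>
#3 <4,1,0>
P:1↔2 J1 <4,2,0>
C:3↔0 J2 <4,2,1>
R:1↔3 J1 <4,3,1>
#4 <5,3,1>
P:2↔4 J1 <5,4,1>
#5 <6,4,1>
P:5↔2 J1 <6,5,1>
P:5↔4 J1 <6,6,1>
3×5 − 2×6 − 1×1 = 2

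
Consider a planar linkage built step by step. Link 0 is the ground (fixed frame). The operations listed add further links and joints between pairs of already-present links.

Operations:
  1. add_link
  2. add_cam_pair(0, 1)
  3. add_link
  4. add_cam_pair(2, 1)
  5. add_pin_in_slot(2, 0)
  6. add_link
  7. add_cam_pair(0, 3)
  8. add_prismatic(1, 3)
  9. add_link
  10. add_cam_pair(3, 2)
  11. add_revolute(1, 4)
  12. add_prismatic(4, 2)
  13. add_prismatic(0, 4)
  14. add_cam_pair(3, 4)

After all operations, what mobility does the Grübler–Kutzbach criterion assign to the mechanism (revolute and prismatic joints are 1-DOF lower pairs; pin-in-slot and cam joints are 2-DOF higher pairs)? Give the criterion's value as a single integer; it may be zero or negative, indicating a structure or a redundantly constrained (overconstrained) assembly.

M = -2

ground; <1,0,0>
#1 <2,0,0>
C:0↔1 J2 <2,0,1>
#2 <3,0,1>
C:2↔1 J2 <3,0,2>
PS:2↔0 J2 <3,0,3>
#3 <4,0,3>
C:0↔3 J2 <4,0,4>
P:1↔3 J1 <4,1,4>
#4 <5,1,4>
C:3↔2 J2 <5,1,5>
R:1↔4 J1 <5,2,5>
P:4↔2 J1 <5,3,5>
P:0↔4 J1 <5,4,5>
C:3↔4 J2 <5,4,6>
3×4 − 2×4 − 1×6 = -2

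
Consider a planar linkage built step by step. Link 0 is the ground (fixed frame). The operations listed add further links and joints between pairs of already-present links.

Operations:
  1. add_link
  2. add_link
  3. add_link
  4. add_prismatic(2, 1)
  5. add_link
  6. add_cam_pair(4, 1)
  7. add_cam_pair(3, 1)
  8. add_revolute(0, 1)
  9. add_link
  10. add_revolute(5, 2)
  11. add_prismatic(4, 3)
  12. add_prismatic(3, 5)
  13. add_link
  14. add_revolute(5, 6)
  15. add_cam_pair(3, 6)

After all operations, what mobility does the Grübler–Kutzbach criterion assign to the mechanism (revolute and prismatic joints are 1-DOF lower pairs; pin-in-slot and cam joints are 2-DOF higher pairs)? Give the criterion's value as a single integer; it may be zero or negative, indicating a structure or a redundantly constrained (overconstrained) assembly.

M = 3

[1;0;0] (link 0 is ground)
L+ [2;0;0]
L+ [3;0;0]
L+ [4;0;0]
P(2,1)∈J1 [4;1;0]
L+ [5;1;0]
C(4,1)∈J2 [5;1;1]
C(3,1)∈J2 [5;1;2]
R(0,1)∈J1 [5;2;2]
L+ [6;2;2]
R(5,2)∈J1 [6;3;2]
P(4,3)∈J1 [6;4;2]
P(3,5)∈J1 [6;5;2]
L+ [7;5;2]
R(5,6)∈J1 [7;6;2]
C(3,6)∈J2 [7;6;3]
mobility = 18 − 12 − 3 = 3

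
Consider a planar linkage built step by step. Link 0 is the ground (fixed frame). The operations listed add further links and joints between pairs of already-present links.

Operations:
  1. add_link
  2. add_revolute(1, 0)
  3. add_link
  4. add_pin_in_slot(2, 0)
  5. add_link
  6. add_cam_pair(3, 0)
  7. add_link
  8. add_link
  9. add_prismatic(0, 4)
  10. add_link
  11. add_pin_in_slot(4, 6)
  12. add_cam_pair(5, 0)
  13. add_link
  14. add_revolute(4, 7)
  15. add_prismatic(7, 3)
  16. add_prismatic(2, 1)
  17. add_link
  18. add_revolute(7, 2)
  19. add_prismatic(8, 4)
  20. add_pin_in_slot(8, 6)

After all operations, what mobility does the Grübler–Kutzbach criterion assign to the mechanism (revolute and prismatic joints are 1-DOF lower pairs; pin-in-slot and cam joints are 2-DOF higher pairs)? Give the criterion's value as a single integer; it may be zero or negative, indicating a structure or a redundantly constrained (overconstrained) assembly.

M = 5

L=1 J1=0 J2=0
add link → L=2 J1=0 J2=0
R@1,0 dof=1 J1 → L=2 J1=1 J2=0
add link → L=3 J1=1 J2=0
PS@2,0 dof=2 J2 → L=3 J1=1 J2=1
add link → L=4 J1=1 J2=1
C@3,0 dof=2 J2 → L=4 J1=1 J2=2
add link → L=5 J1=1 J2=2
add link → L=6 J1=1 J2=2
P@0,4 dof=1 J1 → L=6 J1=2 J2=2
add link → L=7 J1=2 J2=2
PS@4,6 dof=2 J2 → L=7 J1=2 J2=3
C@5,0 dof=2 J2 → L=7 J1=2 J2=4
add link → L=8 J1=2 J2=4
R@4,7 dof=1 J1 → L=8 J1=3 J2=4
P@7,3 dof=1 J1 → L=8 J1=4 J2=4
P@2,1 dof=1 J1 → L=8 J1=5 J2=4
add link → L=9 J1=5 J2=4
R@7,2 dof=1 J1 → L=9 J1=6 J2=4
P@8,4 dof=1 J1 → L=9 J1=7 J2=4
PS@8,6 dof=2 J2 → L=9 J1=7 J2=5
M=3(L−1)−2J1−J2=3·8−2·7−5=5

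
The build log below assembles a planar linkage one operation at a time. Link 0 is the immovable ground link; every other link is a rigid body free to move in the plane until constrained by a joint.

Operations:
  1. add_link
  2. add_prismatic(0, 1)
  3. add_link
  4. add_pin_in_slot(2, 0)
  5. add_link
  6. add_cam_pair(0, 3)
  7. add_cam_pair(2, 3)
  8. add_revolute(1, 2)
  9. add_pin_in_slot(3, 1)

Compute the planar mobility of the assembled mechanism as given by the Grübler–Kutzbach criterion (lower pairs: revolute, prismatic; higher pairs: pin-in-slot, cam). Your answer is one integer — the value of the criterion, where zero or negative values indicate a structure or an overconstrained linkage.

ground; <1,0,0>
#1 <2,0,0>
P:0↔1 J1 <2,1,0>
#2 <3,1,0>
PS:2↔0 J2 <3,1,1>
#3 <4,1,1>
C:0↔3 J2 <4,1,2>
C:2↔3 J2 <4,1,3>
R:1↔2 J1 <4,2,3>
PS:3↔1 J2 <4,2,4>
3×3 − 2×2 − 1×4 = 1

M = 1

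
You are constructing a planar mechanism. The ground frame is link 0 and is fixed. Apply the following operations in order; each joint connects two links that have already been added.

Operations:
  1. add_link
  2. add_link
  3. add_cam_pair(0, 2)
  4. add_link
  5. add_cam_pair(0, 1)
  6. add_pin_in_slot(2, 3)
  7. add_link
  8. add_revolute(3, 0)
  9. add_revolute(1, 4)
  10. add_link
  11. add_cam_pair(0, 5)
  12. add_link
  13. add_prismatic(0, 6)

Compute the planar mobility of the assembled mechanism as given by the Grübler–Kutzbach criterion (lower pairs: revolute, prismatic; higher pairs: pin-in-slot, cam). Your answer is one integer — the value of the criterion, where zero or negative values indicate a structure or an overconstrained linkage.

(L,J1,J2)=(1,0,0); link0 fixed
link1: (2,0,0)
link2: (3,0,0)
C 0-2 [J2]: (3,0,1)
link3: (4,0,1)
C 0-1 [J2]: (4,0,2)
PS 2-3 [J2]: (4,0,3)
link4: (5,0,3)
R 3-0 [J1]: (5,1,3)
R 1-4 [J1]: (5,2,3)
link5: (6,2,3)
C 0-5 [J2]: (6,2,4)
link6: (7,2,4)
P 0-6 [J1]: (7,3,4)
Grübler: 3·6 − 2·3 − 4 = 8

M = 8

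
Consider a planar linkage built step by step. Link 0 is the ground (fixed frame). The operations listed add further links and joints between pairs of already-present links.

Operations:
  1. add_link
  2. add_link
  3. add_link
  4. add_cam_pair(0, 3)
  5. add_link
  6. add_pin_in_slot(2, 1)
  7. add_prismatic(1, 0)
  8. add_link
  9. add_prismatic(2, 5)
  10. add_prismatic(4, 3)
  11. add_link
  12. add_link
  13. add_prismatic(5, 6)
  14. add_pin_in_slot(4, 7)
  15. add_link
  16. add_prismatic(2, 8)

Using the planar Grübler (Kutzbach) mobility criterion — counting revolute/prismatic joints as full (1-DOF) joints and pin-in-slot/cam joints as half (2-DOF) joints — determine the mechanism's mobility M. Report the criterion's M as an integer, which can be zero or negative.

M = 11

L=1 J1=0 J2=0
add link → L=2 J1=0 J2=0
add link → L=3 J1=0 J2=0
add link → L=4 J1=0 J2=0
C@0,3 dof=2 J2 → L=4 J1=0 J2=1
add link → L=5 J1=0 J2=1
PS@2,1 dof=2 J2 → L=5 J1=0 J2=2
P@1,0 dof=1 J1 → L=5 J1=1 J2=2
add link → L=6 J1=1 J2=2
P@2,5 dof=1 J1 → L=6 J1=2 J2=2
P@4,3 dof=1 J1 → L=6 J1=3 J2=2
add link → L=7 J1=3 J2=2
add link → L=8 J1=3 J2=2
P@5,6 dof=1 J1 → L=8 J1=4 J2=2
PS@4,7 dof=2 J2 → L=8 J1=4 J2=3
add link → L=9 J1=4 J2=3
P@2,8 dof=1 J1 → L=9 J1=5 J2=3
M=3(L−1)−2J1−J2=3·8−2·5−3=11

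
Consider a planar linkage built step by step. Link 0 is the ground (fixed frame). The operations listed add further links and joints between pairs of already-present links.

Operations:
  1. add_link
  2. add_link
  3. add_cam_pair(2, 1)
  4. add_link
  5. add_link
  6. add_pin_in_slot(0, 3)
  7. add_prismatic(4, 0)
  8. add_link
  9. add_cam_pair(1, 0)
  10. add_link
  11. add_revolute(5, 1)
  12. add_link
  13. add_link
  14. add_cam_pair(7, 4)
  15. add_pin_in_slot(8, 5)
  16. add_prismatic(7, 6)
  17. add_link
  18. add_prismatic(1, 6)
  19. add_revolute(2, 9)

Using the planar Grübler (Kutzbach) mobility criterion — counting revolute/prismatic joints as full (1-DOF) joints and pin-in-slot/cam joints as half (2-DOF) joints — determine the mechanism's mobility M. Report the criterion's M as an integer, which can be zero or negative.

L=1 J1=0 J2=0
add link → L=2 J1=0 J2=0
add link → L=3 J1=0 J2=0
C@2,1 dof=2 J2 → L=3 J1=0 J2=1
add link → L=4 J1=0 J2=1
add link → L=5 J1=0 J2=1
PS@0,3 dof=2 J2 → L=5 J1=0 J2=2
P@4,0 dof=1 J1 → L=5 J1=1 J2=2
add link → L=6 J1=1 J2=2
C@1,0 dof=2 J2 → L=6 J1=1 J2=3
add link → L=7 J1=1 J2=3
R@5,1 dof=1 J1 → L=7 J1=2 J2=3
add link → L=8 J1=2 J2=3
add link → L=9 J1=2 J2=3
C@7,4 dof=2 J2 → L=9 J1=2 J2=4
PS@8,5 dof=2 J2 → L=9 J1=2 J2=5
P@7,6 dof=1 J1 → L=9 J1=3 J2=5
add link → L=10 J1=3 J2=5
P@1,6 dof=1 J1 → L=10 J1=4 J2=5
R@2,9 dof=1 J1 → L=10 J1=5 J2=5
M=3(L−1)−2J1−J2=3·9−2·5−5=12

M = 12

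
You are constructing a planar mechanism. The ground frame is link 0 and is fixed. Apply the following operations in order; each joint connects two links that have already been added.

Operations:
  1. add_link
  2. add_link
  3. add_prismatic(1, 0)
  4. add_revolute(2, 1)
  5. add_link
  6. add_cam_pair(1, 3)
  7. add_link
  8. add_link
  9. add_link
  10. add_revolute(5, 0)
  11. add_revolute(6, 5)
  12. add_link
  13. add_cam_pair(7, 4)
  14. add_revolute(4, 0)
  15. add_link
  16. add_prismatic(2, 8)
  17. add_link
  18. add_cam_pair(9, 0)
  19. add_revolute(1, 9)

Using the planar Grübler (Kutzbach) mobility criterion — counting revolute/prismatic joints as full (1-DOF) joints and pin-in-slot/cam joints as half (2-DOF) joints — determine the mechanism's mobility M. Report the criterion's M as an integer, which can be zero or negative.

(L,J1,J2)=(1,0,0); link0 fixed
link1: (2,0,0)
link2: (3,0,0)
P 1-0 [J1]: (3,1,0)
R 2-1 [J1]: (3,2,0)
link3: (4,2,0)
C 1-3 [J2]: (4,2,1)
link4: (5,2,1)
link5: (6,2,1)
link6: (7,2,1)
R 5-0 [J1]: (7,3,1)
R 6-5 [J1]: (7,4,1)
link7: (8,4,1)
C 7-4 [J2]: (8,4,2)
R 4-0 [J1]: (8,5,2)
link8: (9,5,2)
P 2-8 [J1]: (9,6,2)
link9: (10,6,2)
C 9-0 [J2]: (10,6,3)
R 1-9 [J1]: (10,7,3)
Grübler: 3·9 − 2·7 − 3 = 10

M = 10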